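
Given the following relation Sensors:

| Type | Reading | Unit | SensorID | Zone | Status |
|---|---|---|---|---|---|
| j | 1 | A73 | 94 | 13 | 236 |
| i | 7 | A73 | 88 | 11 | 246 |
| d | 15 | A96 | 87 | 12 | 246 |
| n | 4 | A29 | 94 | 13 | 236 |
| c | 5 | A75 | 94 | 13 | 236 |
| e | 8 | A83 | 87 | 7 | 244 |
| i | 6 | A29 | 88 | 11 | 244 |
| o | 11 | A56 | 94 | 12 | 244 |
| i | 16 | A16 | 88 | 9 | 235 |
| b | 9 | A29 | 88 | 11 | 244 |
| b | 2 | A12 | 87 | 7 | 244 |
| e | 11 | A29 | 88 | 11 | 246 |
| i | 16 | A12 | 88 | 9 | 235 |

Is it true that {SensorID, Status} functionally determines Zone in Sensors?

Yes

(SensorID=94, Status=236): 3 rows → Zone = 13, 13, 13 ✓
(SensorID=88, Status=246): 2 rows → Zone = 11, 11 ✓
(SensorID=87, Status=246): 1 row → Zone = 12 ✓
(SensorID=87, Status=244): 2 rows → Zone = 7, 7 ✓
(SensorID=88, Status=244): 2 rows → Zone = 11, 11 ✓
(SensorID=94, Status=244): 1 row → Zone = 12 ✓
(SensorID=88, Status=235): 2 rows → Zone = 9, 9 ✓
Every {SensorID, Status} value is associated with a single Zone value, so {SensorID, Status} → Zone holds.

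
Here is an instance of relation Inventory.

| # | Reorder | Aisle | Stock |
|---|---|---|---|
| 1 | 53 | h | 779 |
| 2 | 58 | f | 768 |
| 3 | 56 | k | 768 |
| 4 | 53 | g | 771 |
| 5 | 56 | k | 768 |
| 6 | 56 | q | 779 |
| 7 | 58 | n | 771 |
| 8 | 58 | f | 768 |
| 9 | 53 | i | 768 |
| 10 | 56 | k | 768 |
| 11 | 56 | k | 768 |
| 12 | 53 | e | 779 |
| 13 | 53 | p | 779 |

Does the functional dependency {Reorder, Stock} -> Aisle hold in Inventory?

(Reorder=53, Stock=779): rows 1, 12, 13 → Aisle takes values {h, e, p} — violation
(Reorder=58, Stock=768): rows 2, 8 → Aisle = f, f ✓
(Reorder=56, Stock=768): rows 3, 5, 10, 11 → Aisle = k, k, k, k ✓
(Reorder=53, Stock=771): row 4 → Aisle = g ✓
(Reorder=56, Stock=779): row 6 → Aisle = q ✓
(Reorder=58, Stock=771): row 7 → Aisle = n ✓
(Reorder=53, Stock=768): row 9 → Aisle = i ✓
Two rows agree on {Reorder, Stock} but differ on Aisle, so {Reorder, Stock} -> Aisle does not hold.

No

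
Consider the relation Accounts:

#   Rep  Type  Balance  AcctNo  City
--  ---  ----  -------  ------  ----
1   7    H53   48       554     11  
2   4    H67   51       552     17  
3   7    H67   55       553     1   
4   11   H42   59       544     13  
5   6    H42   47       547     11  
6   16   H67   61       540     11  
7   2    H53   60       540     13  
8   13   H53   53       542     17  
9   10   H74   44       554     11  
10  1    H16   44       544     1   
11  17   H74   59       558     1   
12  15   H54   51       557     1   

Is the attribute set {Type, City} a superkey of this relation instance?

All 12 rows have distinct {Type, City} values, so {Type, City} → (all attributes) holds and {Type, City} is a superkey.

Yes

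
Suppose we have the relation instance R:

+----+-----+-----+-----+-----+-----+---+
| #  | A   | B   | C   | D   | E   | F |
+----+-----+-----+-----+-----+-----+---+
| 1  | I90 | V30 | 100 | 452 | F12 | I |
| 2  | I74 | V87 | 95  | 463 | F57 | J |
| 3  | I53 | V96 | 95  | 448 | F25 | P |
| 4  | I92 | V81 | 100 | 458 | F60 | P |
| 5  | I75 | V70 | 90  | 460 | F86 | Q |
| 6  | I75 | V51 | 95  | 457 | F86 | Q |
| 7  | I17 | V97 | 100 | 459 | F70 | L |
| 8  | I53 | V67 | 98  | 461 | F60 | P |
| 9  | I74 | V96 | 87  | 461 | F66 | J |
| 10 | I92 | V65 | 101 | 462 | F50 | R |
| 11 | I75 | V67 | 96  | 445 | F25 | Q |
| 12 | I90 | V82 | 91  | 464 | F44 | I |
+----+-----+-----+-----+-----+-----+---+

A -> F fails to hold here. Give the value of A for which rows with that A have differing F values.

I92

A=I90: rows 1, 12 → F = I, I ✓
A=I74: rows 2, 9 → F = J, J ✓
A=I53: rows 3, 8 → F = P, P ✓
A=I92: rows 4, 10 → F takes values {P, R} — violation
A=I75: rows 5, 6, 11 → F = Q, Q, Q ✓
A=I17: row 7 → F = L ✓
The only A value with inconsistent F is A=I92.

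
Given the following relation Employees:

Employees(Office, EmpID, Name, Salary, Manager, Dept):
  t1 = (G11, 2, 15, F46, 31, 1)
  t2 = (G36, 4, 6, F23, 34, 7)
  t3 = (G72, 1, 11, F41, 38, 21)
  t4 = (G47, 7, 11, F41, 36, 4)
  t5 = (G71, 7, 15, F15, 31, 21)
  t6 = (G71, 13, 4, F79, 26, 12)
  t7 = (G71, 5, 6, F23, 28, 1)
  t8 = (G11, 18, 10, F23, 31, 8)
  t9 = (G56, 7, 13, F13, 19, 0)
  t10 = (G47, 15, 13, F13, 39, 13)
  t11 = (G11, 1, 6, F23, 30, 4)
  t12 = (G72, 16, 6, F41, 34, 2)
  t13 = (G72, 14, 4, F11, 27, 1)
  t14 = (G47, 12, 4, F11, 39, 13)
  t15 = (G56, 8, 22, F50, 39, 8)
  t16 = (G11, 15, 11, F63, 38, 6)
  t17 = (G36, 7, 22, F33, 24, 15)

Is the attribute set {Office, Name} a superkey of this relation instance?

All 17 rows have distinct {Office, Name} values, so {Office, Name} → (all attributes) holds and {Office, Name} is a superkey.

Yes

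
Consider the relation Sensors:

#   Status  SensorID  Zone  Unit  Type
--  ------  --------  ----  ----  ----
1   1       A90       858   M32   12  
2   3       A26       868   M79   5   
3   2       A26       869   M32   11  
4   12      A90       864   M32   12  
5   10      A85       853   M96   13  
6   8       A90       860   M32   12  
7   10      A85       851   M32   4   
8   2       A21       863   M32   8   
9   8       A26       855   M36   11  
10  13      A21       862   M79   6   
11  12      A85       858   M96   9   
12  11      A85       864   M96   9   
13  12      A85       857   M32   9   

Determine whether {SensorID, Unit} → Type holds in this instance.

(SensorID=A90, Unit=M32): rows 1, 4, 6 → Type = 12, 12, 12 ✓
(SensorID=A26, Unit=M79): row 2 → Type = 5 ✓
(SensorID=A26, Unit=M32): row 3 → Type = 11 ✓
(SensorID=A85, Unit=M96): rows 5, 11, 12 → Type takes values {13, 9} — violation
(SensorID=A85, Unit=M32): rows 7, 13 → Type takes values {4, 9} — violation
(SensorID=A21, Unit=M32): row 8 → Type = 8 ✓
(SensorID=A26, Unit=M36): row 9 → Type = 11 ✓
(SensorID=A21, Unit=M79): row 10 → Type = 6 ✓
Two rows agree on {SensorID, Unit} but differ on Type, so {SensorID, Unit} → Type does not hold.

No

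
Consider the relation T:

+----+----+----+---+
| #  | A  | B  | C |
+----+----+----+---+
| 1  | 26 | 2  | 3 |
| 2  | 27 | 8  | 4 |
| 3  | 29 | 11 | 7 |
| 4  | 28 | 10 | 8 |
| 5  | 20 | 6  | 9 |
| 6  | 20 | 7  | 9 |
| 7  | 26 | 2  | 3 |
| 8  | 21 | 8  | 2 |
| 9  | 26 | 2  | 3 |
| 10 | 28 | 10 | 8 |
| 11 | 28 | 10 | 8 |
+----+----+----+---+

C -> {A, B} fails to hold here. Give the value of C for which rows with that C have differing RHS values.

9

C=3: rows 1, 7, 9 → {A,B} = (26, 2), (26, 2), (26, 2) ✓
C=4: row 2 → {A,B} = (27, 8) ✓
C=7: row 3 → {A,B} = (29, 11) ✓
C=8: rows 4, 10, 11 → {A,B} = (28, 10), (28, 10), (28, 10) ✓
C=9: rows 5, 6 → {A,B} takes values {(20, 6), (20, 7)} — violation
C=2: row 8 → {A,B} = (21, 8) ✓
The only C value with inconsistent RHS is C=9.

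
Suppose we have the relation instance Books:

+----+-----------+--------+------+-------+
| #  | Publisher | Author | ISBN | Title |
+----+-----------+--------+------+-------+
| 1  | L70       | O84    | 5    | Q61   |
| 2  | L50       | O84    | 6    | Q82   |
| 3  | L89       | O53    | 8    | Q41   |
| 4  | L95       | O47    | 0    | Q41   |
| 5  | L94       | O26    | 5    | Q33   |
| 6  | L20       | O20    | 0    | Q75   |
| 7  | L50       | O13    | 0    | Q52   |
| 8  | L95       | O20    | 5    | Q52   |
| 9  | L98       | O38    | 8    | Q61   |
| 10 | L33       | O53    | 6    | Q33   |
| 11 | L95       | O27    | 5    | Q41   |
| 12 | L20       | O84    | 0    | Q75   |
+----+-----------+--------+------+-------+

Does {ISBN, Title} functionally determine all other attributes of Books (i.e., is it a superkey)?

Rows 6 and 12 have the same {ISBN, Title} value (ISBN=0, Title=Q75) but are distinct tuples, so {ISBN, Title} does not determine every attribute — not a superkey.

No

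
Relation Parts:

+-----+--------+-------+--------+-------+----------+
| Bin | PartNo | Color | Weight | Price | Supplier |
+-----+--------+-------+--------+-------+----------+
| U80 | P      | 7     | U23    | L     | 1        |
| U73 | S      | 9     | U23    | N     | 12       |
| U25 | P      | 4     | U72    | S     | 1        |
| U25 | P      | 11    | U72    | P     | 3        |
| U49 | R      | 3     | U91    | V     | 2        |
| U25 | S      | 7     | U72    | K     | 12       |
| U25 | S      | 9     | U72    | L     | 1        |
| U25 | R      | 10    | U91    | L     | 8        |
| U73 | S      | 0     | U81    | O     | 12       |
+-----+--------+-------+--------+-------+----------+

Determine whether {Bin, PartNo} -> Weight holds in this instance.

No

(Bin=U80, PartNo=P): 1 row → Weight = U23 ✓
(Bin=U73, PartNo=S): 2 rows → Weight takes values {U23, U81} — violation
(Bin=U25, PartNo=P): 2 rows → Weight = U72, U72 ✓
(Bin=U49, PartNo=R): 1 row → Weight = U91 ✓
(Bin=U25, PartNo=S): 2 rows → Weight = U72, U72 ✓
(Bin=U25, PartNo=R): 1 row → Weight = U91 ✓
Two rows agree on {Bin, PartNo} but differ on Weight, so {Bin, PartNo} -> Weight does not hold.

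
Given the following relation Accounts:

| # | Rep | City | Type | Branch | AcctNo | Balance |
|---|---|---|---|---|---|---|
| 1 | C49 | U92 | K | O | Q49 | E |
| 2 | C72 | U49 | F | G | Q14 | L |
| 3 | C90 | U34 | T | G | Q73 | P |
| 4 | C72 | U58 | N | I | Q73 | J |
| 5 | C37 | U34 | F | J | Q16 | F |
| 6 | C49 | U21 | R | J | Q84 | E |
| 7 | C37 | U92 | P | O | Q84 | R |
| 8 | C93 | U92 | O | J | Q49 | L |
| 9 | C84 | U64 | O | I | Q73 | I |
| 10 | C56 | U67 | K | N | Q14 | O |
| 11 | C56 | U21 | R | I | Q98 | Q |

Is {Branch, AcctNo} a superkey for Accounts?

Rows 4 and 9 have the same {Branch, AcctNo} value (Branch=I, AcctNo=Q73) but are distinct tuples, so {Branch, AcctNo} does not determine every attribute — not a superkey.

No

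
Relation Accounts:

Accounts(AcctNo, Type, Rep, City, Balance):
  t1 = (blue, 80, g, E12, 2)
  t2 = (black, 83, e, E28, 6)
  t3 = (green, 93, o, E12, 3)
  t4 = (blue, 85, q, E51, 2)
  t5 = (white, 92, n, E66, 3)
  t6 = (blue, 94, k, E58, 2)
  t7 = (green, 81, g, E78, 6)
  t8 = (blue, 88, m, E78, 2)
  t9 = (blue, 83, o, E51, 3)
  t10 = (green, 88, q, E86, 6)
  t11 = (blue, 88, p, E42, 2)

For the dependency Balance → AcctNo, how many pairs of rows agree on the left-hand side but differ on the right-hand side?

Balance=2: all 5 rows agree on AcctNo — 0 pairs.
Balance=6: violating pairs (2,7), (2,10) — 2 pairs.
Balance=3: violating pairs (3,5), (3,9), (5,9) — 3 pairs.

5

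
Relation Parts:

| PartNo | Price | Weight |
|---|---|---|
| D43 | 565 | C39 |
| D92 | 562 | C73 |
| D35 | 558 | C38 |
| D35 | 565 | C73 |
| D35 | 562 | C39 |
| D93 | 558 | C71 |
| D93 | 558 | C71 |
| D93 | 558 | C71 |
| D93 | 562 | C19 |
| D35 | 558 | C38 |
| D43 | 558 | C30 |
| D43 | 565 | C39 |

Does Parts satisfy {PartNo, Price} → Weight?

Yes

(PartNo=D43, Price=565): 2 rows → Weight = C39, C39 ✓
(PartNo=D92, Price=562): 1 row → Weight = C73 ✓
(PartNo=D35, Price=558): 2 rows → Weight = C38, C38 ✓
(PartNo=D35, Price=565): 1 row → Weight = C73 ✓
(PartNo=D35, Price=562): 1 row → Weight = C39 ✓
(PartNo=D93, Price=558): 3 rows → Weight = C71, C71, C71 ✓
(PartNo=D93, Price=562): 1 row → Weight = C19 ✓
(PartNo=D43, Price=558): 1 row → Weight = C30 ✓
Every {PartNo, Price} value is associated with a single Weight value, so {PartNo, Price} → Weight holds.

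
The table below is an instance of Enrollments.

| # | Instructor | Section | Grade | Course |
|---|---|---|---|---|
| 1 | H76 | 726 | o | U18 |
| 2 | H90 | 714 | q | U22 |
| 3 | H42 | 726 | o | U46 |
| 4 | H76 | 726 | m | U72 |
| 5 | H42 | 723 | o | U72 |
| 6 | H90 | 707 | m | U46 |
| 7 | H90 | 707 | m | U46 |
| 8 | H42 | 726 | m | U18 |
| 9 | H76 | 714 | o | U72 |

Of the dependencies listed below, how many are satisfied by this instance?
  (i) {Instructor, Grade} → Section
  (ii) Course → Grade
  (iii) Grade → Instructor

0

(i) {Instructor, Grade} → Section: (Instructor=H76, Grade=o): rows 1, 9 → Section takes values {726, 714} — violation; (Instructor=H42, Grade=o): rows 3, 5 → Section takes values {726, 723} — violation — fails.
(ii) Course → Grade: Course=U18: rows 1, 8 → Grade takes values {o, m} — violation; Course=U46: rows 3, 6, 7 → Grade takes values {o, m} — violation; Course=U72: rows 4, 5, 9 → Grade takes values {m, o} — violation — fails.
(iii) Grade → Instructor: Grade=o: rows 1, 3, 5, 9 → Instructor takes values {H76, H42} — violation; Grade=m: rows 4, 6, 7, 8 → Instructor takes values {H76, H90, H42} — violation — fails.
None of the 3 dependencies hold.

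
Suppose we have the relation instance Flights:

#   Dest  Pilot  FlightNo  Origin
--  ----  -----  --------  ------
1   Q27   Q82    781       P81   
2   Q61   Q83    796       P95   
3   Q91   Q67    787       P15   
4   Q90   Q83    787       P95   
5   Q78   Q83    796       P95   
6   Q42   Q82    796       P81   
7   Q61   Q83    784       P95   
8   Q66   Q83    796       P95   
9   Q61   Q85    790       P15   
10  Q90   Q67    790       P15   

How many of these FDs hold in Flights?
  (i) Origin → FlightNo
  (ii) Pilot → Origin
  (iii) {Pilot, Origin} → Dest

1

(i) Origin → FlightNo: Origin=P81: rows 1, 6 → FlightNo takes values {781, 796} — violation; Origin=P95: rows 2, 4, 5, 7, 8 → FlightNo takes values {796, 787, 784} — violation; Origin=P15: rows 3, 9, 10 → FlightNo takes values {787, 790} — violation — fails.
(ii) Pilot → Origin: every LHS value maps to a single RHS value — holds.
(iii) {Pilot, Origin} → Dest: (Pilot=Q82, Origin=P81): rows 1, 6 → Dest takes values {Q27, Q42} — violation; (Pilot=Q83, Origin=P95): rows 2, 4, 5, 7, 8 → Dest takes values {Q61, Q90, Q78, Q66} — violation; (Pilot=Q67, Origin=P15): rows 3, 10 → Dest takes values {Q91, Q90} — violation — fails.
1 of the 3 dependencies holds.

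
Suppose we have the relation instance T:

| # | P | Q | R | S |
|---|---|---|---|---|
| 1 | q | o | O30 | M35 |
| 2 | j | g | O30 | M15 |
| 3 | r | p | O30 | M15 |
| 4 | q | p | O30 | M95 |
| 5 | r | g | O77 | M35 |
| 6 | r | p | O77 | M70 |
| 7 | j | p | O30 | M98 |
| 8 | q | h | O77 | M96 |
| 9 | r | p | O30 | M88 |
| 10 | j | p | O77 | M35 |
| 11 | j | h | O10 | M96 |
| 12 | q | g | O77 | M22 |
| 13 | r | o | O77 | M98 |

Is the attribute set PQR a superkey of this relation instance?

Rows 3 and 9 have the same PQR value (P=r, Q=p, R=O30) but are distinct tuples, so PQR does not determine every attribute — not a superkey.

No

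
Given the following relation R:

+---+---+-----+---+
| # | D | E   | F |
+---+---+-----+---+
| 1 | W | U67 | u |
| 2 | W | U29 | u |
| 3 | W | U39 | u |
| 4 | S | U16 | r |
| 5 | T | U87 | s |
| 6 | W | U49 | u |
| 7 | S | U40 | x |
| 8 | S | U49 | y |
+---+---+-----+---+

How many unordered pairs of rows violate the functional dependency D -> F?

3

D=W: all 4 rows agree on F — 0 pairs.
D=S: violating pairs (4,7), (4,8), (7,8) — 3 pairs.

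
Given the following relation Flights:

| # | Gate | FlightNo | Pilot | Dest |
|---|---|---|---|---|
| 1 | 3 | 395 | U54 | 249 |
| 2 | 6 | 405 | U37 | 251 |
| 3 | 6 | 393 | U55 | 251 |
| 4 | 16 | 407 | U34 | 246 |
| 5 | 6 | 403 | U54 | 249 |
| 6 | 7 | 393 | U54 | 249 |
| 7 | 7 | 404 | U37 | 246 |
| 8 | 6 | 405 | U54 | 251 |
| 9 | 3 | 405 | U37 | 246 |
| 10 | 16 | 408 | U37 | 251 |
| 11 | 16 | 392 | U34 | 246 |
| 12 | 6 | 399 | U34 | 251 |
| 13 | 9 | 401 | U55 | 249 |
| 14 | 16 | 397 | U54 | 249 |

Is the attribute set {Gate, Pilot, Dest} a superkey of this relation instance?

No

Rows 4 and 11 have the same {Gate, Pilot, Dest} value (Gate=16, Pilot=U34, Dest=246) but are distinct tuples, so {Gate, Pilot, Dest} does not determine every attribute — not a superkey.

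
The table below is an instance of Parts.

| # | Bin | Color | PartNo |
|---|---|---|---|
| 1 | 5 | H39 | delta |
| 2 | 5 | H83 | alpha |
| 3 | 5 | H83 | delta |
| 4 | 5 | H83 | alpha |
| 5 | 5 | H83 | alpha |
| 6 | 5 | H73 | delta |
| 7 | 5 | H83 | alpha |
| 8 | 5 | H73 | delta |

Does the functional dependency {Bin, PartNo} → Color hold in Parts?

(Bin=5, PartNo=delta): rows 1, 3, 6, 8 → Color takes values {H39, H83, H73} — violation
(Bin=5, PartNo=alpha): rows 2, 4, 5, 7 → Color = H83, H83, H83, H83 ✓
Two rows agree on {Bin, PartNo} but differ on Color, so {Bin, PartNo} → Color does not hold.

No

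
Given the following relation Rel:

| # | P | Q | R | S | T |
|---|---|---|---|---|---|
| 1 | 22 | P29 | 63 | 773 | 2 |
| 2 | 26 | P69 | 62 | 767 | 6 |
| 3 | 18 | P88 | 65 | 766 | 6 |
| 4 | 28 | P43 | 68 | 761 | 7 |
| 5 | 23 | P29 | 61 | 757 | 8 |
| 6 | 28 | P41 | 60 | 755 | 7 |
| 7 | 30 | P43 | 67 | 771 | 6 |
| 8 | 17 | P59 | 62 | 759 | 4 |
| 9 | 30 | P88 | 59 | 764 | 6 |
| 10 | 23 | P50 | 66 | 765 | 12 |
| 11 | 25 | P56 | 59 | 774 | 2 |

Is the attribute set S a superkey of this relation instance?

Yes

All 11 rows have distinct S values, so S → (all attributes) holds and S is a superkey.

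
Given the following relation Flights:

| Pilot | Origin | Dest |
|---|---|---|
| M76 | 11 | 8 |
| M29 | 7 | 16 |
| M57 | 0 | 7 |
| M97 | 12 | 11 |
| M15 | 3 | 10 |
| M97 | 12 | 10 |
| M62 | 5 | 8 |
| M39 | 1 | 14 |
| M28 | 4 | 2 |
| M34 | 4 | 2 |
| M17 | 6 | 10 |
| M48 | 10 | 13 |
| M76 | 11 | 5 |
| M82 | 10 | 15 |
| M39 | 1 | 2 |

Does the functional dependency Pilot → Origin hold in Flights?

Yes

Pilot=M76: 2 rows → Origin = 11, 11 ✓
Pilot=M29: 1 row → Origin = 7 ✓
Pilot=M57: 1 row → Origin = 0 ✓
Pilot=M97: 2 rows → Origin = 12, 12 ✓
Pilot=M15: 1 row → Origin = 3 ✓
Pilot=M62: 1 row → Origin = 5 ✓
Pilot=M39: 2 rows → Origin = 1, 1 ✓
Pilot=M28: 1 row → Origin = 4 ✓
Pilot=M34: 1 row → Origin = 4 ✓
Pilot=M17: 1 row → Origin = 6 ✓
Pilot=M48: 1 row → Origin = 10 ✓
Pilot=M82: 1 row → Origin = 10 ✓
Every Pilot value is associated with a single Origin value, so Pilot → Origin holds.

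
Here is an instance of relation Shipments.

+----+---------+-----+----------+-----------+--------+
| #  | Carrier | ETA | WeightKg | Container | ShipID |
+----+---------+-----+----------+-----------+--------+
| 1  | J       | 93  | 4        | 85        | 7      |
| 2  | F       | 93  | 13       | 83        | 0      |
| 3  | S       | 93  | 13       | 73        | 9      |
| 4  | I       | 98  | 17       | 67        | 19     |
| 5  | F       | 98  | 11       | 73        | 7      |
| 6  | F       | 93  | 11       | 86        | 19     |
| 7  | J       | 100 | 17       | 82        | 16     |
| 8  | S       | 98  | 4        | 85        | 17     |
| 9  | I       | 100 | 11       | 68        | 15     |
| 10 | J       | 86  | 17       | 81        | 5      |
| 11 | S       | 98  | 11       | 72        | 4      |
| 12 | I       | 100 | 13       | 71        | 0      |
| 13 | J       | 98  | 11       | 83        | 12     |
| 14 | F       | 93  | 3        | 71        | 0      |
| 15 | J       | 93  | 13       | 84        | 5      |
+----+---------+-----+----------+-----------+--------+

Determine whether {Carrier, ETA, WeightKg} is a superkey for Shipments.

All 15 rows have distinct {Carrier, ETA, WeightKg} values, so {Carrier, ETA, WeightKg} → (all attributes) holds and {Carrier, ETA, WeightKg} is a superkey.

Yes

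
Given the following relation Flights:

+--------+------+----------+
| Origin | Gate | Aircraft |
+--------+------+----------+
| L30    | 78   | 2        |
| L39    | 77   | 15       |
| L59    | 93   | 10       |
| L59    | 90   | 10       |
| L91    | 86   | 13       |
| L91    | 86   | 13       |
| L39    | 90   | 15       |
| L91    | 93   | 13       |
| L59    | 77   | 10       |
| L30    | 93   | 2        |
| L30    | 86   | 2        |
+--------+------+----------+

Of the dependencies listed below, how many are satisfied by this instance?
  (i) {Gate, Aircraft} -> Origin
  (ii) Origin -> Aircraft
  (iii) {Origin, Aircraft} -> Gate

2

(i) {Gate, Aircraft} -> Origin: every LHS value maps to a single RHS value — holds.
(ii) Origin -> Aircraft: every LHS value maps to a single RHS value — holds.
(iii) {Origin, Aircraft} -> Gate: (Origin=L30, Aircraft=2): 3 rows → Gate takes values {78, 93, 86} — violation; (Origin=L39, Aircraft=15): 2 rows → Gate takes values {77, 90} — violation; (Origin=L59, Aircraft=10): 3 rows → Gate takes values {93, 90, 77} — violation; (Origin=L91, Aircraft=13): 3 rows → Gate takes values {86, 93} — violation — fails.
2 of the 3 dependencies hold.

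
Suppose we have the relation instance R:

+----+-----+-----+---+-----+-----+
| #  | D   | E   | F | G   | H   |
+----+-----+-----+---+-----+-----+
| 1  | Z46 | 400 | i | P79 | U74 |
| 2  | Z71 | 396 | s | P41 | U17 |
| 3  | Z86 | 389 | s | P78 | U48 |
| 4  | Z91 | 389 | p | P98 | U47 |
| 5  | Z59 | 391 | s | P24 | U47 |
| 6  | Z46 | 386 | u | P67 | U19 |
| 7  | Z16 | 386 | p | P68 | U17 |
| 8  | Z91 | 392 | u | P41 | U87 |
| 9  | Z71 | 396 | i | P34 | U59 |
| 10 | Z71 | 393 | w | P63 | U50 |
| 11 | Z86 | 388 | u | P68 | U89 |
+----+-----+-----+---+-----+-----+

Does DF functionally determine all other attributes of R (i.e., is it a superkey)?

Yes

All 11 rows have distinct DF values, so DF → (all attributes) holds and DF is a superkey.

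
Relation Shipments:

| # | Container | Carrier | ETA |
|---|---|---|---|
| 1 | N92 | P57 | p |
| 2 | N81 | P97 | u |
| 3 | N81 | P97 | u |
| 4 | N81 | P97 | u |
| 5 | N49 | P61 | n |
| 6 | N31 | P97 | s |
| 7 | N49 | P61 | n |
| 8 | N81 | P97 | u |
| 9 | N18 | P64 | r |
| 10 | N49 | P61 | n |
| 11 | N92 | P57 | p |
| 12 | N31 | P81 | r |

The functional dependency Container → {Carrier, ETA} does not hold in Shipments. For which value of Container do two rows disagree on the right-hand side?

N31

Container=N92: rows 1, 11 → {Carrier,ETA} = (P57, p), (P57, p) ✓
Container=N81: rows 2, 3, 4, 8 → {Carrier,ETA} = (P97, u), (P97, u), (P97, u), (P97, u) ✓
Container=N49: rows 5, 7, 10 → {Carrier,ETA} = (P61, n), (P61, n), (P61, n) ✓
Container=N31: rows 6, 12 → {Carrier,ETA} takes values {(P97, s), (P81, r)} — violation
Container=N18: row 9 → {Carrier,ETA} = (P64, r) ✓
The only Container value with inconsistent RHS is Container=N31.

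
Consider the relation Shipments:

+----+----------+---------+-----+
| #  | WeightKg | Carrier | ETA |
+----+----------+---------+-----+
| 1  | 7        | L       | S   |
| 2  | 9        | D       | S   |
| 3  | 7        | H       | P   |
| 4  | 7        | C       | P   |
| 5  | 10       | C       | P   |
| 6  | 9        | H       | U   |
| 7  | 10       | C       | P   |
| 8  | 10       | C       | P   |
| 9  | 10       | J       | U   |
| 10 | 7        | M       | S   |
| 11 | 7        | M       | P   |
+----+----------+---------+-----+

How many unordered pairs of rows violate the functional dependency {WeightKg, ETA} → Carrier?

4

(WeightKg=7, ETA=S): violating pairs (1,10) — 1 pair.
(WeightKg=7, ETA=P): violating pairs (3,4), (3,11), (4,11) — 3 pairs.
(WeightKg=10, ETA=P): all 3 rows agree on Carrier — 0 pairs.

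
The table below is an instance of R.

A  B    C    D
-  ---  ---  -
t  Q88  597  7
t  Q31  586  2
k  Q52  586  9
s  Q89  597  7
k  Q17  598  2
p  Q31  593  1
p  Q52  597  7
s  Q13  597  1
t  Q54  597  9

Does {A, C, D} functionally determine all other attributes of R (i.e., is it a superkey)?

Yes

All 9 rows have distinct {A, C, D} values, so {A, C, D} → (all attributes) holds and {A, C, D} is a superkey.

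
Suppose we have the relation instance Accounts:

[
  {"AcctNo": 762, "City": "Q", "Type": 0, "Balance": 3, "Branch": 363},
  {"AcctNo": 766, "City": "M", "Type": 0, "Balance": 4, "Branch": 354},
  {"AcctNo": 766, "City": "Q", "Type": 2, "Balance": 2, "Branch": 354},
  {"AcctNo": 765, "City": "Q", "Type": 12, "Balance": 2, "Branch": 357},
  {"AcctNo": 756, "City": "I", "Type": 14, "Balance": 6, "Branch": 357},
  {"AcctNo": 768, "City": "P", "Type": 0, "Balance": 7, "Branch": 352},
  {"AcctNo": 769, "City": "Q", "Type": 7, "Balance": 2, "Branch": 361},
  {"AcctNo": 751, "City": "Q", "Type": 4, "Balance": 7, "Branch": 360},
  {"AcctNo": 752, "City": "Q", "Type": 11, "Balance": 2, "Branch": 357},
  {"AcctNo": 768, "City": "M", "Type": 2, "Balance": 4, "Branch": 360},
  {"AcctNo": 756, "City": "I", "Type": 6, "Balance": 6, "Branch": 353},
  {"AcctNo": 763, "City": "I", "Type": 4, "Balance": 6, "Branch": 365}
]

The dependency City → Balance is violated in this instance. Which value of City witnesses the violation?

City=Q: 6 rows → Balance takes values {3, 2, 7} — violation
City=M: 2 rows → Balance = 4, 4 ✓
City=I: 3 rows → Balance = 6, 6, 6 ✓
City=P: 1 row → Balance = 7 ✓
The only City value with inconsistent Balance is City=Q.

Q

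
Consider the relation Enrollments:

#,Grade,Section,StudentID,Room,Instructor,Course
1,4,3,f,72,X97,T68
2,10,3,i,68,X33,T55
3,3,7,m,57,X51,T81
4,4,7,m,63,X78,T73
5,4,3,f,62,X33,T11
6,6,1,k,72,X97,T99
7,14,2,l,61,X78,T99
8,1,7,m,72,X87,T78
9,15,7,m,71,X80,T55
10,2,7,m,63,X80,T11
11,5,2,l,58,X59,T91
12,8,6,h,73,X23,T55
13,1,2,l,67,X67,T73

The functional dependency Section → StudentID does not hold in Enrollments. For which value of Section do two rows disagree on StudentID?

Section=3: rows 1, 2, 5 → StudentID takes values {f, i} — violation
Section=7: rows 3, 4, 8, 9, 10 → StudentID = m, m, m, m, m ✓
Section=1: row 6 → StudentID = k ✓
Section=2: rows 7, 11, 13 → StudentID = l, l, l ✓
Section=6: row 12 → StudentID = h ✓
The only Section value with inconsistent StudentID is Section=3.

3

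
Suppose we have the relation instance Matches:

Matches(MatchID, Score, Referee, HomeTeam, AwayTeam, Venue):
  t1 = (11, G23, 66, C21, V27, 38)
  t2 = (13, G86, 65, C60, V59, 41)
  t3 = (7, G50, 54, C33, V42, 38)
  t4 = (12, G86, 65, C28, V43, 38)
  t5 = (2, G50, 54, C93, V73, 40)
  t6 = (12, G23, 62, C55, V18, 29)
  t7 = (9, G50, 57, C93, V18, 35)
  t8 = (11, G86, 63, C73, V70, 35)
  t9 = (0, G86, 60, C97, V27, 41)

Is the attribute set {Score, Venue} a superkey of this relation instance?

No

Rows 2 and 9 have the same {Score, Venue} value (Score=G86, Venue=41) but are distinct tuples, so {Score, Venue} does not determine every attribute — not a superkey.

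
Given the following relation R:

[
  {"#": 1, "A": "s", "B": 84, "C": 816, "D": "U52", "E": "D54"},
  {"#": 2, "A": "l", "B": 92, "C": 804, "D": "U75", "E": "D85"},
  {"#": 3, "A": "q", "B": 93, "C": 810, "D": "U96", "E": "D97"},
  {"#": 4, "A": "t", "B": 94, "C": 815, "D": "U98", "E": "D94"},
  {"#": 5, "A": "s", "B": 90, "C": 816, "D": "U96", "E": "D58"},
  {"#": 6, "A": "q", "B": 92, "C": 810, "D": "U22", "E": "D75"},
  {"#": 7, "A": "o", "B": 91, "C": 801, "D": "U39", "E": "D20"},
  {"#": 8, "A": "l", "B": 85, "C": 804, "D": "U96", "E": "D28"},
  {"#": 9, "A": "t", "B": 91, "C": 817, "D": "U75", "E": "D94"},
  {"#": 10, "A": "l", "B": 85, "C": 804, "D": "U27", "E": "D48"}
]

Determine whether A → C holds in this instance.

No

A=s: rows 1, 5 → C = 816, 816 ✓
A=l: rows 2, 8, 10 → C = 804, 804, 804 ✓
A=q: rows 3, 6 → C = 810, 810 ✓
A=t: rows 4, 9 → C takes values {815, 817} — violation
A=o: row 7 → C = 801 ✓
Two rows agree on A but differ on C, so A → C does not hold.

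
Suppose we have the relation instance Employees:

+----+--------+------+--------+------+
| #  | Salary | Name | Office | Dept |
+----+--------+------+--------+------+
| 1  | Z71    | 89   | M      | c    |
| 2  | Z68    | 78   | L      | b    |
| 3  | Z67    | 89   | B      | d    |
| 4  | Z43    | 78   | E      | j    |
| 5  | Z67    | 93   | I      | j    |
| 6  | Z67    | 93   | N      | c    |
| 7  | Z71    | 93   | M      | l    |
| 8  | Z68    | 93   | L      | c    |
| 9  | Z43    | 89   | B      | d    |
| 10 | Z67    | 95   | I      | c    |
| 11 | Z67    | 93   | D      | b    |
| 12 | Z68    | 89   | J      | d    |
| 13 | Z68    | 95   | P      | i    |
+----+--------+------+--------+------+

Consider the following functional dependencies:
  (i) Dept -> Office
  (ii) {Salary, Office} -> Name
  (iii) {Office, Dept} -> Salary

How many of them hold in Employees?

0

(i) Dept -> Office: Dept=c: rows 1, 6, 8, 10 → Office takes values {M, N, L, I} — violation; Dept=b: rows 2, 11 → Office takes values {L, D} — violation; Dept=d: rows 3, 9, 12 → Office takes values {B, J} — violation; Dept=j: rows 4, 5 → Office takes values {E, I} — violation — fails.
(ii) {Salary, Office} -> Name: (Salary=Z71, Office=M): rows 1, 7 → Name takes values {89, 93} — violation; (Salary=Z68, Office=L): rows 2, 8 → Name takes values {78, 93} — violation; (Salary=Z67, Office=I): rows 5, 10 → Name takes values {93, 95} — violation — fails.
(iii) {Office, Dept} -> Salary: (Office=B, Dept=d): rows 3, 9 → Salary takes values {Z67, Z43} — violation — fails.
None of the 3 dependencies hold.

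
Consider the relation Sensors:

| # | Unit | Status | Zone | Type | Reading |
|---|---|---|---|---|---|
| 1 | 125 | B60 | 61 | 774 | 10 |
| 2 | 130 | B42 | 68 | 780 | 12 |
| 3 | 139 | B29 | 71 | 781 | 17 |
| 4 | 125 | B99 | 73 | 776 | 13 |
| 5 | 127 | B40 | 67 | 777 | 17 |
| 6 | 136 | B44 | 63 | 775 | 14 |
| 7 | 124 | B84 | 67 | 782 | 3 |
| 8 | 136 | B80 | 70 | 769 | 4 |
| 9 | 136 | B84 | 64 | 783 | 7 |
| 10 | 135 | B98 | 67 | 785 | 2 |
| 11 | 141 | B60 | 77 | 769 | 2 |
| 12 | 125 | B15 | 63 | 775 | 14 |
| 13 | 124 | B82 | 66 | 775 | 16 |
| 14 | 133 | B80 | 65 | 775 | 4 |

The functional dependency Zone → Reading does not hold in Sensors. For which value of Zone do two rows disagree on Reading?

Zone=61: row 1 → Reading = 10 ✓
Zone=68: row 2 → Reading = 12 ✓
Zone=71: row 3 → Reading = 17 ✓
Zone=73: row 4 → Reading = 13 ✓
Zone=67: rows 5, 7, 10 → Reading takes values {17, 3, 2} — violation
Zone=63: rows 6, 12 → Reading = 14, 14 ✓
Zone=70: row 8 → Reading = 4 ✓
Zone=64: row 9 → Reading = 7 ✓
Zone=77: row 11 → Reading = 2 ✓
Zone=66: row 13 → Reading = 16 ✓
Zone=65: row 14 → Reading = 4 ✓
The only Zone value with inconsistent Reading is Zone=67.

67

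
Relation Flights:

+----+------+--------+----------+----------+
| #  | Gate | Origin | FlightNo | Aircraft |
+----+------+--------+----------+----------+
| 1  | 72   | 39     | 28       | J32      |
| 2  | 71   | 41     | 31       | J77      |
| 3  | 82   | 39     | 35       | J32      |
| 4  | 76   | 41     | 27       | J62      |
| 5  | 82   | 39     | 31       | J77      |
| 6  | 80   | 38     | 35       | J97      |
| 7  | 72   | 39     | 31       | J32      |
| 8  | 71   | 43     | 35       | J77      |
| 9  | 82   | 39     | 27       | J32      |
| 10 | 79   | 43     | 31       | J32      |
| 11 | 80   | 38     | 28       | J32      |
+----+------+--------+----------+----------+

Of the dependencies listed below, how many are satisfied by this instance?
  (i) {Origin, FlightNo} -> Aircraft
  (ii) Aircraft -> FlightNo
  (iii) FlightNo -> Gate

0

(i) {Origin, FlightNo} -> Aircraft: (Origin=39, FlightNo=31): rows 5, 7 → Aircraft takes values {J77, J32} — violation — fails.
(ii) Aircraft -> FlightNo: Aircraft=J32: rows 1, 3, 7, 9, 10, 11 → FlightNo takes values {28, 35, 31, 27} — violation; Aircraft=J77: rows 2, 5, 8 → FlightNo takes values {31, 35} — violation — fails.
(iii) FlightNo -> Gate: FlightNo=28: rows 1, 11 → Gate takes values {72, 80} — violation; FlightNo=31: rows 2, 5, 7, 10 → Gate takes values {71, 82, 72, 79} — violation; FlightNo=35: rows 3, 6, 8 → Gate takes values {82, 80, 71} — violation; FlightNo=27: rows 4, 9 → Gate takes values {76, 82} — violation — fails.
None of the 3 dependencies hold.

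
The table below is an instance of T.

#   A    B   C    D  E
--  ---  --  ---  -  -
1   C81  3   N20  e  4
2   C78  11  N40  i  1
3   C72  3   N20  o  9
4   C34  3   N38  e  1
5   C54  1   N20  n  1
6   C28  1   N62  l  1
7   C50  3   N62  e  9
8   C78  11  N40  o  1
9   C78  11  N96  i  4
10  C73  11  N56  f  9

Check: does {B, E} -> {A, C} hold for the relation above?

No

(B=3, E=4): row 1 → {A,C} = (C81, N20) ✓
(B=11, E=1): rows 2, 8 → {A,C} = (C78, N40), (C78, N40) ✓
(B=3, E=9): rows 3, 7 → {A,C} takes values {(C72, N20), (C50, N62)} — violation
(B=3, E=1): row 4 → {A,C} = (C34, N38) ✓
(B=1, E=1): rows 5, 6 → {A,C} takes values {(C54, N20), (C28, N62)} — violation
(B=11, E=4): row 9 → {A,C} = (C78, N96) ✓
(B=11, E=9): row 10 → {A,C} = (C73, N56) ✓
Two rows agree on {B, E} but differ on {A, C}, so {B, E} -> {A, C} does not hold.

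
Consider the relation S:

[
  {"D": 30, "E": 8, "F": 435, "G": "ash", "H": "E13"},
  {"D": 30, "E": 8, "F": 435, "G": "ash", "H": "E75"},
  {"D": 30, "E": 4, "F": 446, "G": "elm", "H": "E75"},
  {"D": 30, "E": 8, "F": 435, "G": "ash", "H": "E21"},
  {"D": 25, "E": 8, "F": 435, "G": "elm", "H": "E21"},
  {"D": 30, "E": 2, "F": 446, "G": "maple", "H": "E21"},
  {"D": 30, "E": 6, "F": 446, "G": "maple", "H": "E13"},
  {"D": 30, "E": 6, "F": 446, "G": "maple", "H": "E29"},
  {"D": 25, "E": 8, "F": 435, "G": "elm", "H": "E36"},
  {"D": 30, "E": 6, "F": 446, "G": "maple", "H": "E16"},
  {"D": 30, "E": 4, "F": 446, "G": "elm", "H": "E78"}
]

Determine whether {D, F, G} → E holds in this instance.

No

(D=30, F=435, G=ash): 3 rows → E = 8, 8, 8 ✓
(D=30, F=446, G=elm): 2 rows → E = 4, 4 ✓
(D=25, F=435, G=elm): 2 rows → E = 8, 8 ✓
(D=30, F=446, G=maple): 4 rows → E takes values {2, 6} — violation
Two rows agree on {D, F, G} but differ on E, so {D, F, G} → E does not hold.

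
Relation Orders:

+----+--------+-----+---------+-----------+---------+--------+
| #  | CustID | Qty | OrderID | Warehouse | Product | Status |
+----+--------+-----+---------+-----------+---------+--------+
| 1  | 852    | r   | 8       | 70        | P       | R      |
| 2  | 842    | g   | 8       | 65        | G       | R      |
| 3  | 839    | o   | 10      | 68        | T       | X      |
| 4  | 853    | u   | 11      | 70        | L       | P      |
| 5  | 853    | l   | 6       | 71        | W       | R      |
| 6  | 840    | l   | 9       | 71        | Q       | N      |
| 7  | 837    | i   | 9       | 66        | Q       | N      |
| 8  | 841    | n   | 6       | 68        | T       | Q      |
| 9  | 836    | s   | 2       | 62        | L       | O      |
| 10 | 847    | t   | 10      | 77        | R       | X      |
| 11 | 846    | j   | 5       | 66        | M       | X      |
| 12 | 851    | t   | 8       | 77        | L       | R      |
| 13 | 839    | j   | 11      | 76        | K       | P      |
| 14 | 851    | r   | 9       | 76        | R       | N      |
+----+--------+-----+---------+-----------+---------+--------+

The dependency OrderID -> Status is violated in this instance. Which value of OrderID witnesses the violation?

6

OrderID=8: rows 1, 2, 12 → Status = R, R, R ✓
OrderID=10: rows 3, 10 → Status = X, X ✓
OrderID=11: rows 4, 13 → Status = P, P ✓
OrderID=6: rows 5, 8 → Status takes values {R, Q} — violation
OrderID=9: rows 6, 7, 14 → Status = N, N, N ✓
OrderID=2: row 9 → Status = O ✓
OrderID=5: row 11 → Status = X ✓
The only OrderID value with inconsistent Status is OrderID=6.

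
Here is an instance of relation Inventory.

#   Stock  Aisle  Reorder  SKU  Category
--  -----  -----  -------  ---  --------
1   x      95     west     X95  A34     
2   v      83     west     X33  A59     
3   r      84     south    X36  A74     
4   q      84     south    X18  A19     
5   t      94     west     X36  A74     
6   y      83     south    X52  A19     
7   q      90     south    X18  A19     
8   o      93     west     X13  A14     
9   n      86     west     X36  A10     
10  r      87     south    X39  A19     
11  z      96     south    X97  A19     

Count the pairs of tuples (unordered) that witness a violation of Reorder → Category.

Reorder=west: violating pairs (1,2), (1,5), (1,8), (1,9), (2,5), (2,8), (2,9), (5,8), (5,9), (8,9) — 10 pairs.
Reorder=south: violating pairs (3,4), (3,6), (3,7), (3,10), (3,11) — 5 pairs.

15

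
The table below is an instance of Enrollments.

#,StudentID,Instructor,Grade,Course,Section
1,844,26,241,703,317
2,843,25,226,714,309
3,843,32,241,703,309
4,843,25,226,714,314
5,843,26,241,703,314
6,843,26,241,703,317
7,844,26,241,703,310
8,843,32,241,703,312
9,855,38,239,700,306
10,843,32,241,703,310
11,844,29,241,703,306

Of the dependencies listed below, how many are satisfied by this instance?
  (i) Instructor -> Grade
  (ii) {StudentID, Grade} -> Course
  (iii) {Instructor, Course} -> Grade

(i) Instructor -> Grade: every LHS value maps to a single RHS value — holds.
(ii) {StudentID, Grade} -> Course: every LHS value maps to a single RHS value — holds.
(iii) {Instructor, Course} -> Grade: every LHS value maps to a single RHS value — holds.
3 of the 3 dependencies hold.

3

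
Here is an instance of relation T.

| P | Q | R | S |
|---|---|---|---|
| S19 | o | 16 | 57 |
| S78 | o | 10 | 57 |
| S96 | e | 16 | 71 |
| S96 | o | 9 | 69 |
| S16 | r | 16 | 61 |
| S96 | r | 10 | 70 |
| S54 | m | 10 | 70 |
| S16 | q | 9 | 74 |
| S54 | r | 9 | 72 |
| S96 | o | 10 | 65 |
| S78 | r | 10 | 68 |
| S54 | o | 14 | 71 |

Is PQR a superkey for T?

All 12 rows have distinct PQR values, so PQR → (all attributes) holds and PQR is a superkey.

Yes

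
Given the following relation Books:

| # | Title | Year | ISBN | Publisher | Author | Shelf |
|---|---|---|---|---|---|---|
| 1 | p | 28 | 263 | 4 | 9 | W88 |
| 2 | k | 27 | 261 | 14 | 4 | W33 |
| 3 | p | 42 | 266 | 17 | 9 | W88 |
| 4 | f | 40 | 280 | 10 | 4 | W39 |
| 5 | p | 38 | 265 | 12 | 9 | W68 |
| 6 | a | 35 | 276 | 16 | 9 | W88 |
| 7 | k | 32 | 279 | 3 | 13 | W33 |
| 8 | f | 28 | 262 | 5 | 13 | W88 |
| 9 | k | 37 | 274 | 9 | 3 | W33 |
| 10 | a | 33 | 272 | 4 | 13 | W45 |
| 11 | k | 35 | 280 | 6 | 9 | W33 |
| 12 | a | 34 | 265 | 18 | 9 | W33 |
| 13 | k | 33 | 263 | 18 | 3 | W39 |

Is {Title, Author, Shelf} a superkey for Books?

No

Rows 1 and 3 have the same {Title, Author, Shelf} value (Title=p, Author=9, Shelf=W88) but are distinct tuples, so {Title, Author, Shelf} does not determine every attribute — not a superkey.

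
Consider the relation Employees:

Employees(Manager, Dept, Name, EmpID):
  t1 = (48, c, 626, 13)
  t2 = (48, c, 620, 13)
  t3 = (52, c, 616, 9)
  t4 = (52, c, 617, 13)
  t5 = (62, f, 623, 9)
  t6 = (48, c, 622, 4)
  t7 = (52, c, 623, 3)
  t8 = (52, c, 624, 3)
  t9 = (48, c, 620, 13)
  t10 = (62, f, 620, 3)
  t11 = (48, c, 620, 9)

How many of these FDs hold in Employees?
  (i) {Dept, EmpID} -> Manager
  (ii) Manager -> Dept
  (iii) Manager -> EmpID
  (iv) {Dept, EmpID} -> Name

1

(i) {Dept, EmpID} -> Manager: (Dept=c, EmpID=13): rows 1, 2, 4, 9 → Manager takes values {48, 52} — violation; (Dept=c, EmpID=9): rows 3, 11 → Manager takes values {52, 48} — violation — fails.
(ii) Manager -> Dept: every LHS value maps to a single RHS value — holds.
(iii) Manager -> EmpID: Manager=48: rows 1, 2, 6, 9, 11 → EmpID takes values {13, 4, 9} — violation; Manager=52: rows 3, 4, 7, 8 → EmpID takes values {9, 13, 3} — violation; Manager=62: rows 5, 10 → EmpID takes values {9, 3} — violation — fails.
(iv) {Dept, EmpID} -> Name: (Dept=c, EmpID=13): rows 1, 2, 4, 9 → Name takes values {626, 620, 617} — violation; (Dept=c, EmpID=9): rows 3, 11 → Name takes values {616, 620} — violation; (Dept=c, EmpID=3): rows 7, 8 → Name takes values {623, 624} — violation — fails.
1 of the 4 dependencies holds.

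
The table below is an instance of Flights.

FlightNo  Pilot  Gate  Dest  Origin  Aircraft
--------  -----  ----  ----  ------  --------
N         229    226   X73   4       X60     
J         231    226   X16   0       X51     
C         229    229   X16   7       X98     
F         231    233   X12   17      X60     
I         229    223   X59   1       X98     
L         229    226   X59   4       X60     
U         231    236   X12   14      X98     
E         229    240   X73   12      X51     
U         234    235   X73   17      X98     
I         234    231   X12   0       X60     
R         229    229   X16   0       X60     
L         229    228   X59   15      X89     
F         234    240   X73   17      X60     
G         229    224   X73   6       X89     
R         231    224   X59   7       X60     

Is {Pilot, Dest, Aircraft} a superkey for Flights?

All 15 rows have distinct {Pilot, Dest, Aircraft} values, so {Pilot, Dest, Aircraft} → (all attributes) holds and {Pilot, Dest, Aircraft} is a superkey.

Yes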